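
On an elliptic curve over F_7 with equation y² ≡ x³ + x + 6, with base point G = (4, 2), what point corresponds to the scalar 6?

Repeated addition: build up to 6G.
2G: tangent at (4, 2): λ = (3·4² + 1)/(2·2) ≡ 0/4. 4⁻¹ ≡ 2 (mod 7), so λ ≡ 0·2 ≡ 0.
  x = λ² - 4 - 4 = 0 - 8 ≡ 6; y = λ·(4 - 6) - 2 ≡ 5. → (6, 5)
3G: (6, 5) + (4, 2). λ = (2 - 5)/(4 - 6) ≡ 4/5 mod 7. 5⁻¹ ≡ 3 (mod 7), so λ ≡ 5.
  x = λ² - 6 - 4 = 25 - 10 ≡ 1; y = λ·(6 - 1) - 5 ≡ 6. → (1, 6)
4G: (1, 6) + (4, 2). λ = (2 - 6)/(4 - 1) ≡ 3/3 mod 7. 3⁻¹ ≡ 5 (mod 7), so λ ≡ 1.
  x = λ² - 1 - 4 = 1 - 5 ≡ 3; y = λ·(1 - 3) - 6 ≡ 6. → (3, 6)
5G: (3, 6) + (4, 2). λ = (2 - 6)/(4 - 3) ≡ 3/1 mod 7. 1⁻¹ ≡ 1 (mod 7), so λ ≡ 3.
  x = λ² - 3 - 4 = 9 - 7 ≡ 2; y = λ·(3 - 2) - 6 ≡ 4. → (2, 4)
6G: (2, 4) + (4, 2). λ = (2 - 4)/(4 - 2) ≡ 5/2 mod 7. 2⁻¹ ≡ 4 (mod 7), so λ ≡ 6.
  x = λ² - 2 - 4 = 36 - 6 ≡ 2; y = λ·(2 - 2) - 4 ≡ 3. → (2, 3)

(2, 3)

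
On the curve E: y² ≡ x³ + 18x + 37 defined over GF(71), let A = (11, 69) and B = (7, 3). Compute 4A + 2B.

(50, 57)

First 4A:
Repeated addition: build up to 4A.
2A: tangent at (11, 69): λ = (3·11² + 18)/(2·69) ≡ 26/67. 67⁻¹ ≡ 53 (mod 71), so λ ≡ 26·53 ≡ 29.
  x = λ² - 11 - 11 = 841 - 22 ≡ 38; y = λ·(11 - 38) - 69 ≡ 0. → (38, 0)
3A: (38, 0) + (11, 69). λ = (69 - 0)/(11 - 38) ≡ 69/44 mod 71. 44⁻¹ ≡ 21 (mod 71), so λ ≡ 29.
  x = λ² - 38 - 11 = 841 - 49 ≡ 11; y = λ·(38 - 11) - 0 ≡ 2. → (11, 2)
4A: (11, 2) + (11, 69): same x and y₁ ≡ -y₂, so the sum is O.
4A = O.
Next 2B:
Repeated addition: build up to 2B.
2B: tangent at (7, 3): λ = (3·7² + 18)/(2·3) ≡ 23/6. 6⁻¹ ≡ 12 (mod 71) since 6·12 = 72 ≡ 1, so λ ≡ 23·12 ≡ 63.
  x = λ² - 7 - 7 = 3969 - 14 ≡ 50; y = λ·(7 - 50) - 3 ≡ 57. → (50, 57)
2B = (50, 57).
Finally 4A + 2B:
O + (50, 57) = (50, 57) (identity).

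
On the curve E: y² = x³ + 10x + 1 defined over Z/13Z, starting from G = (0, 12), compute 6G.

Double-and-add on 6 = (110)₂. Start with G = (0, 12) for the leading 1-bit.
double: tangent at (0, 12): λ = (3·0² + 10)/(2·12) ≡ 10/11. 11⁻¹ ≡ 6 (mod 13) since 11·6 = 66 ≡ 1, so λ ≡ 10·6 ≡ 8.
  x = λ² - 0 - 0 = 64 - 0 ≡ 12; y = λ·(0 - 12) - 12 ≡ 9. → (12, 9)
add G: (12, 9) + (0, 12). λ = (12 - 9)/(0 - 12) ≡ 3/1 mod 13. 1⁻¹ ≡ 1 (mod 13) since 1·1 = 1 ≡ 1, so λ ≡ 3.
  x = λ² - 12 - 0 = 9 - 12 ≡ 10; y = λ·(12 - 10) - 9 ≡ 10. → (10, 10)
double: tangent at (10, 10): λ = (3·10² + 10)/(2·10) ≡ 11/7. 7⁻¹ ≡ 2 (mod 13), so λ ≡ 11·2 ≡ 9.
  x = λ² - 10 - 10 = 81 - 20 ≡ 9; y = λ·(10 - 9) - 10 ≡ 12. → (9, 12)

(9, 12)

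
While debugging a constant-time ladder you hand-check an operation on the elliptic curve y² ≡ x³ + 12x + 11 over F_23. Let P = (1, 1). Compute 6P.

(15, 1)

Repeated addition: build up to 6P.
2P: tangent at (1, 1): λ = (3·1² + 12)/(2·1) ≡ 15/2. 2⁻¹ ≡ 12 (mod 23), so λ ≡ 15·12 ≡ 19.
  x = λ² - 1 - 1 = 361 - 2 ≡ 14; y = λ·(1 - 14) - 1 ≡ 5. → (14, 5)
3P: (14, 5) + (1, 1). λ = (1 - 5)/(1 - 14) ≡ 19/10 mod 23. 10⁻¹ ≡ 7 (mod 23), so λ ≡ 18.
  x = λ² - 14 - 1 = 324 - 15 ≡ 10; y = λ·(14 - 10) - 5 ≡ 21. → (10, 21)
4P: (10, 21) + (1, 1). λ = (1 - 21)/(1 - 10) ≡ 3/14 mod 23. 14⁻¹ ≡ 5 (mod 23), so λ ≡ 15.
  x = λ² - 10 - 1 = 225 - 11 ≡ 7; y = λ·(10 - 7) - 21 ≡ 1. → (7, 1)
5P: (7, 1) + (1, 1). λ = (1 - 1)/(1 - 7) ≡ 0/17 mod 23. 17⁻¹ ≡ 19 (mod 23), so λ ≡ 0.
  x = λ² - 7 - 1 = 0 - 8 ≡ 15; y = λ·(7 - 15) - 1 ≡ 22. → (15, 22)
6P: (15, 22) + (1, 1). λ = (1 - 22)/(1 - 15) ≡ 2/9 mod 23. 9⁻¹ ≡ 18 (mod 23) since 9·18 = 162 ≡ 1, so λ ≡ 13.
  x = λ² - 15 - 1 = 169 - 16 ≡ 15; y = λ·(15 - 15) - 22 ≡ 1. → (15, 1)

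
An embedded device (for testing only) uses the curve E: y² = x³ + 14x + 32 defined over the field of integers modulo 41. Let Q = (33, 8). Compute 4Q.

Repeated addition: build up to 4Q.
2Q: tangent at (33, 8): λ = (3·33² + 14)/(2·8) ≡ 1/16. 16⁻¹ ≡ 18 (mod 41), so λ ≡ 1·18 ≡ 18.
  x = λ² - 33 - 33 = 324 - 66 ≡ 12; y = λ·(33 - 12) - 8 ≡ 1. → (12, 1)
3Q: (12, 1) + (33, 8). λ = (8 - 1)/(33 - 12) ≡ 7/21 mod 41. 21⁻¹ ≡ 2 (mod 41) since 21·2 = 42 ≡ 1, so λ ≡ 14.
  x = λ² - 12 - 33 = 196 - 45 ≡ 28; y = λ·(12 - 28) - 1 ≡ 21. → (28, 21)
4Q: (28, 21) + (33, 8). λ = (8 - 21)/(33 - 28) ≡ 28/5 mod 41. 5⁻¹ ≡ 33 (mod 41), so λ ≡ 22.
  x = λ² - 28 - 33 = 484 - 61 ≡ 13; y = λ·(28 - 13) - 21 ≡ 22. → (13, 22)

(13, 22)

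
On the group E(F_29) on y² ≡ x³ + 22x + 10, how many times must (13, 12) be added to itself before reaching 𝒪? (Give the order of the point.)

5

2P: tangent at (13, 12): λ = (3·13² + 22)/(2·12) ≡ 7/24. 24⁻¹ ≡ 23 (mod 29) since 24·23 = 552 ≡ 1, so λ ≡ 7·23 ≡ 16.
  x = λ² - 13 - 13 = 256 - 26 ≡ 27; y = λ·(13 - 27) - 12 ≡ 25. → (27, 25)
3P: (27, 25) + (13, 12). λ = (12 - 25)/(13 - 27) ≡ 16/15 mod 29. 15⁻¹ ≡ 2 (mod 29), so λ ≡ 3.
  x = λ² - 27 - 13 = 9 - 40 ≡ 27; y = λ·(27 - 27) - 25 ≡ 4. → (27, 4)
4P: (27, 4) + (13, 12). λ = (12 - 4)/(13 - 27) ≡ 8/15 mod 29. 15⁻¹ ≡ 2 (mod 29), so λ ≡ 16.
  x = λ² - 27 - 13 = 256 - 40 ≡ 13; y = λ·(27 - 13) - 4 ≡ 17. → (13, 17)
5P: (13, 17) + (13, 12): same x and y₁ ≡ -y₂, so the sum is 𝒪.
5P = 𝒪, so the order is 5.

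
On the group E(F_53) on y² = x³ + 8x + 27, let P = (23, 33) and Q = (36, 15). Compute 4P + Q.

(19, 25)

First 4P:
Repeated addition: build up to 4P.
2P: tangent at (23, 33): λ = (3·23² + 8)/(2·33) ≡ 5/13. 13⁻¹ ≡ 49 (mod 53), so λ ≡ 5·49 ≡ 33.
  x = λ² - 23 - 23 = 1089 - 46 ≡ 36; y = λ·(23 - 36) - 33 ≡ 15. → (36, 15)
3P: (36, 15) + (23, 33). λ = (33 - 15)/(23 - 36) ≡ 18/40 mod 53. 40⁻¹ ≡ 4 (mod 53) since 40·4 = 160 ≡ 1, so λ ≡ 19.
  x = λ² - 36 - 23 = 361 - 59 ≡ 37; y = λ·(36 - 37) - 15 ≡ 19. → (37, 19)
4P: (37, 19) + (23, 33). λ = (33 - 19)/(23 - 37) ≡ 14/39 mod 53. 39⁻¹ ≡ 34 (mod 53), so λ ≡ 52.
  x = λ² - 37 - 23 = 2704 - 60 ≡ 47; y = λ·(37 - 47) - 19 ≡ 44. → (47, 44)
4P = (47, 44).
Finally 4P + Q:
(47, 44) + (36, 15). λ = (15 - 44)/(36 - 47) ≡ 24/42 mod 53. 42⁻¹ ≡ 24 (mod 53), so λ ≡ 46.
  x = λ² - 47 - 36 = 2116 - 83 ≡ 19; y = λ·(47 - 19) - 44 ≡ 25. → (19, 25)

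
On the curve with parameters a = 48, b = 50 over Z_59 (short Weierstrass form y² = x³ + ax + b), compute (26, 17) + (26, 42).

O

The two points share x = 26 and their y-coordinates satisfy 17 + 42 ≡ 0 (mod 59), so they are inverses. Their sum is O.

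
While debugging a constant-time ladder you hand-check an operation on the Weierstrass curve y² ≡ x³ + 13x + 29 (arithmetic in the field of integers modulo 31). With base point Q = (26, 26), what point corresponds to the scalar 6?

Repeated addition: build up to 6Q.
2Q: tangent at (26, 26): λ = (3·26² + 13)/(2·26) ≡ 26/21. 21⁻¹ ≡ 3 (mod 31) since 21·3 = 63 ≡ 1, so λ ≡ 26·3 ≡ 16.
  x = λ² - 26 - 26 = 256 - 52 ≡ 18; y = λ·(26 - 18) - 26 ≡ 9. → (18, 9)
3Q: (18, 9) + (26, 26). λ = (26 - 9)/(26 - 18) ≡ 17/8 mod 31. 8⁻¹ ≡ 4 (mod 31), so λ ≡ 6.
  x = λ² - 18 - 26 = 36 - 44 ≡ 23; y = λ·(18 - 23) - 9 ≡ 23. → (23, 23)
4Q: (23, 23) + (26, 26). λ = (26 - 23)/(26 - 23) ≡ 3/3 mod 31. 3⁻¹ ≡ 21 (mod 31), so λ ≡ 1.
  x = λ² - 23 - 26 = 1 - 49 ≡ 14; y = λ·(23 - 14) - 23 ≡ 17. → (14, 17)
5Q: (14, 17) + (26, 26). λ = (26 - 17)/(26 - 14) ≡ 9/12 mod 31. 12⁻¹ ≡ 13 (mod 31), so λ ≡ 24.
  x = λ² - 14 - 26 = 576 - 40 ≡ 9; y = λ·(14 - 9) - 17 ≡ 10. → (9, 10)
6Q: (9, 10) + (26, 26). λ = (26 - 10)/(26 - 9) ≡ 16/17 mod 31. 17⁻¹ ≡ 11 (mod 31) since 17·11 = 187 ≡ 1, so λ ≡ 21.
  x = λ² - 9 - 26 = 441 - 35 ≡ 3; y = λ·(9 - 3) - 10 ≡ 23. → (3, 23)

(3, 23)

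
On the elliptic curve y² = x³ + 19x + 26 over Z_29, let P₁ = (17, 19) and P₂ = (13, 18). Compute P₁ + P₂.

(17, 19) + (13, 18). λ = (18 - 19)/(13 - 17) ≡ 28/25 mod 29. 25⁻¹ ≡ 7 (mod 29) since 25·7 = 175 ≡ 1, so λ ≡ 22.
  x = λ² - 17 - 13 = 484 - 30 ≡ 19; y = λ·(17 - 19) - 19 ≡ 24. → (19, 24)

(19, 24)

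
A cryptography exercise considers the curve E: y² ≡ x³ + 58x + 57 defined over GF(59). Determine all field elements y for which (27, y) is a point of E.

19, 40

x³ + 58x + 57 = 21306 ≡ 7 (mod 59).
Square roots of 7 mod 59: 19 and 40 (since 19² = 361 ≡ 7).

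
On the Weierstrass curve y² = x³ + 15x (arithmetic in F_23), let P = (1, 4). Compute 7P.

(4, 20)

Double-and-add on 7 = (111)₂. Start with P = (1, 4) for the leading 1-bit.
double: tangent at (1, 4): λ = (3·1² + 15)/(2·4) ≡ 18/8. 8⁻¹ ≡ 3 (mod 23) since 8·3 = 24 ≡ 1, so λ ≡ 18·3 ≡ 8.
  x = λ² - 1 - 1 = 64 - 2 ≡ 16; y = λ·(1 - 16) - 4 ≡ 14. → (16, 14)
add P: (16, 14) + (1, 4). λ = (4 - 14)/(1 - 16) ≡ 13/8 mod 23. 8⁻¹ ≡ 3 (mod 23) since 8·3 = 24 ≡ 1, so λ ≡ 16.
  x = λ² - 16 - 1 = 256 - 17 ≡ 9; y = λ·(16 - 9) - 14 ≡ 6. → (9, 6)
double: tangent at (9, 6): λ = (3·9² + 15)/(2·6) ≡ 5/12. 12⁻¹ ≡ 2 (mod 23), so λ ≡ 5·2 ≡ 10.
  x = λ² - 9 - 9 = 100 - 18 ≡ 13; y = λ·(9 - 13) - 6 ≡ 0. → (13, 0)
add P: (13, 0) + (1, 4). λ = (4 - 0)/(1 - 13) ≡ 4/11 mod 23. 11⁻¹ ≡ 21 (mod 23), so λ ≡ 15.
  x = λ² - 13 - 1 = 225 - 14 ≡ 4; y = λ·(13 - 4) - 0 ≡ 20. → (4, 20)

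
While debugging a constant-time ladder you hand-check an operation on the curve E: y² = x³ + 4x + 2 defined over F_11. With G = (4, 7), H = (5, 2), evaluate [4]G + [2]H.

O

First 4G:
Repeated addition: build up to 4G.
2G: tangent at (4, 7): λ = (3·4² + 4)/(2·7) ≡ 8/3. 3⁻¹ ≡ 4 (mod 11), so λ ≡ 8·4 ≡ 10.
  x = λ² - 4 - 4 = 100 - 8 ≡ 4; y = λ·(4 - 4) - 7 ≡ 4. → (4, 4)
3G: (4, 4) + (4, 7): same x and y₁ ≡ -y₂, so the sum is 𝒪.
4G: 𝒪 + (4, 7) = (4, 7) (identity).
4G = (4, 7).
Next 2H:
Repeated addition: build up to 2H.
2H: tangent at (5, 2): λ = (3·5² + 4)/(2·2) ≡ 2/4. 4⁻¹ ≡ 3 (mod 11) since 4·3 = 12 ≡ 1, so λ ≡ 2·3 ≡ 6.
  x = λ² - 5 - 5 = 36 - 10 ≡ 4; y = λ·(5 - 4) - 2 ≡ 4. → (4, 4)
2H = (4, 4).
Finally 4G + 2H:
(4, 7) + (4, 4): same x and y₁ ≡ -y₂, so the sum is 𝒪.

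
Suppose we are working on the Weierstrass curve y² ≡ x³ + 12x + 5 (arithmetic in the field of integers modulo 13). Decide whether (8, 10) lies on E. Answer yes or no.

no

y² = 10² ≡ 9; x³ + 12x + 5 = 613 ≡ 2 (mod 13). 9 ≠ 2.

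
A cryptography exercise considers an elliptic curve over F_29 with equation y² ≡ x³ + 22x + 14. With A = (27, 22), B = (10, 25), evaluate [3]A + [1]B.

First 3A:
Repeated addition: build up to 3A.
2A: tangent at (27, 22): λ = (3·27² + 22)/(2·22) ≡ 5/15. 15⁻¹ ≡ 2 (mod 29), so λ ≡ 5·2 ≡ 10.
  x = λ² - 27 - 27 = 100 - 54 ≡ 17; y = λ·(27 - 17) - 22 ≡ 20. → (17, 20)
3A: (17, 20) + (27, 22). λ = (22 - 20)/(27 - 17) ≡ 2/10 mod 29. 10⁻¹ ≡ 3 (mod 29) since 10·3 = 30 ≡ 1, so λ ≡ 6.
  x = λ² - 17 - 27 = 36 - 44 ≡ 21; y = λ·(17 - 21) - 20 ≡ 14. → (21, 14)
3A = (21, 14).
Finally 3A + B:
(21, 14) + (10, 25). λ = (25 - 14)/(10 - 21) ≡ 11/18 mod 29. 18⁻¹ ≡ 21 (mod 29), so λ ≡ 28.
  x = λ² - 21 - 10 = 784 - 31 ≡ 28; y = λ·(21 - 28) - 14 ≡ 22. → (28, 22)

(28, 22)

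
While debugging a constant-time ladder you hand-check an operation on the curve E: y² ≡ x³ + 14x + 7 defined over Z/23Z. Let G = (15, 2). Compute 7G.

(16, 7)

Double-and-add on 7 = (111)₂. Start with G = (15, 2) for the leading 1-bit.
double: tangent at (15, 2): λ = (3·15² + 14)/(2·2) ≡ 22/4. 4⁻¹ ≡ 6 (mod 23), so λ ≡ 22·6 ≡ 17.
  x = λ² - 15 - 15 = 289 - 30 ≡ 6; y = λ·(15 - 6) - 2 ≡ 13. → (6, 13)
add G: (6, 13) + (15, 2). λ = (2 - 13)/(15 - 6) ≡ 12/9 mod 23. 9⁻¹ ≡ 18 (mod 23) since 9·18 = 162 ≡ 1, so λ ≡ 9.
  x = λ² - 6 - 15 = 81 - 21 ≡ 14; y = λ·(6 - 14) - 13 ≡ 7. → (14, 7)
double: tangent at (14, 7): λ = (3·14² + 14)/(2·7) ≡ 4/14. 14⁻¹ ≡ 5 (mod 23), so λ ≡ 4·5 ≡ 20.
  x = λ² - 14 - 14 = 400 - 28 ≡ 4; y = λ·(14 - 4) - 7 ≡ 9. → (4, 9)
add G: (4, 9) + (15, 2). λ = (2 - 9)/(15 - 4) ≡ 16/11 mod 23. 11⁻¹ ≡ 21 (mod 23), so λ ≡ 14.
  x = λ² - 4 - 15 = 196 - 19 ≡ 16; y = λ·(4 - 16) - 9 ≡ 7. → (16, 7)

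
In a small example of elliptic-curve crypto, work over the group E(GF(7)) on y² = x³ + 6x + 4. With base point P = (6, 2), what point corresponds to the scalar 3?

Repeated addition: build up to 3P.
2P: tangent at (6, 2): λ = (3·6² + 6)/(2·2) ≡ 2/4. 4⁻¹ ≡ 2 (mod 7) since 4·2 = 8 ≡ 1, so λ ≡ 2·2 ≡ 4.
  x = λ² - 6 - 6 = 16 - 12 ≡ 4; y = λ·(6 - 4) - 2 ≡ 6. → (4, 6)
3P: (4, 6) + (6, 2). λ = (2 - 6)/(6 - 4) ≡ 3/2 mod 7. 2⁻¹ ≡ 4 (mod 7), so λ ≡ 5.
  x = λ² - 4 - 6 = 25 - 10 ≡ 1; y = λ·(4 - 1) - 6 ≡ 2. → (1, 2)

(1, 2)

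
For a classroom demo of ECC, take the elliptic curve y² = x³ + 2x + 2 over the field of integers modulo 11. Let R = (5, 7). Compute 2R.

tangent at (5, 7): λ = (3·5² + 2)/(2·7) ≡ 0/3. 3⁻¹ ≡ 4 (mod 11) since 3·4 = 12 ≡ 1, so λ ≡ 0·4 ≡ 0.
  x = λ² - 5 - 5 = 0 - 10 ≡ 1; y = λ·(5 - 1) - 7 ≡ 4. → (1, 4)

(1, 4)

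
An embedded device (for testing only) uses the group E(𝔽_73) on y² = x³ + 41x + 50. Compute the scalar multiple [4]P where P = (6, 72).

(19, 60)

Double-and-add on 4 = (100)₂. Start with P = (6, 72) for the leading 1-bit.
double: tangent at (6, 72): λ = (3·6² + 41)/(2·72) ≡ 3/71. 71⁻¹ ≡ 36 (mod 73), so λ ≡ 3·36 ≡ 35.
  x = λ² - 6 - 6 = 1225 - 12 ≡ 45; y = λ·(6 - 45) - 72 ≡ 23. → (45, 23)
double: tangent at (45, 23): λ = (3·45² + 41)/(2·23) ≡ 57/46. 46⁻¹ ≡ 27 (mod 73) since 46·27 = 1242 ≡ 1, so λ ≡ 57·27 ≡ 6.
  x = λ² - 45 - 45 = 36 - 90 ≡ 19; y = λ·(45 - 19) - 23 ≡ 60. → (19, 60)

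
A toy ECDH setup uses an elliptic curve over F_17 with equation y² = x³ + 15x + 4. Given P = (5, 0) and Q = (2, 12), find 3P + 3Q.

(9, 1)

First 3P:
Repeated addition: build up to 3P.
2P: (5, 0) + (5, 0): same x and y₁ ≡ -y₂, so the sum is 𝒪.
3P: 𝒪 + (5, 0) = (5, 0) (identity).
3P = (5, 0).
Next 3Q:
Repeated addition: build up to 3Q.
2Q: tangent at (2, 12): λ = (3·2² + 15)/(2·12) ≡ 10/7. 7⁻¹ ≡ 5 (mod 17) since 7·5 = 35 ≡ 1, so λ ≡ 10·5 ≡ 16.
  x = λ² - 2 - 2 = 256 - 4 ≡ 14; y = λ·(2 - 14) - 12 ≡ 0. → (14, 0)
3Q: (14, 0) + (2, 12). λ = (12 - 0)/(2 - 14) ≡ 12/5 mod 17. 5⁻¹ ≡ 7 (mod 17), so λ ≡ 16.
  x = λ² - 14 - 2 = 256 - 16 ≡ 2; y = λ·(14 - 2) - 0 ≡ 5. → (2, 5)
3Q = (2, 5).
Finally 3P + 3Q:
(5, 0) + (2, 5). λ = (5 - 0)/(2 - 5) ≡ 5/14 mod 17. 14⁻¹ ≡ 11 (mod 17) since 14·11 = 154 ≡ 1, so λ ≡ 4.
  x = λ² - 5 - 2 = 16 - 7 ≡ 9; y = λ·(5 - 9) - 0 ≡ 1. → (9, 1)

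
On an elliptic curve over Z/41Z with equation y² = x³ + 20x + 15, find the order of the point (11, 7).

2P: tangent at (11, 7): λ = (3·11² + 20)/(2·7) ≡ 14/14. 14⁻¹ ≡ 3 (mod 41) since 14·3 = 42 ≡ 1, so λ ≡ 14·3 ≡ 1.
  x = λ² - 11 - 11 = 1 - 22 ≡ 20; y = λ·(11 - 20) - 7 ≡ 25. → (20, 25)
3P: (20, 25) + (11, 7). λ = (7 - 25)/(11 - 20) ≡ 23/32 mod 41. 32⁻¹ ≡ 9 (mod 41), so λ ≡ 2.
  x = λ² - 20 - 11 = 4 - 31 ≡ 14; y = λ·(20 - 14) - 25 ≡ 28. → (14, 28)
4P: (14, 28) + (11, 7). λ = (7 - 28)/(11 - 14) ≡ 20/38 mod 41. 38⁻¹ ≡ 27 (mod 41), so λ ≡ 7.
  x = λ² - 14 - 11 = 49 - 25 ≡ 24; y = λ·(14 - 24) - 28 ≡ 25. → (24, 25)
5P: (24, 25) + (11, 7). λ = (7 - 25)/(11 - 24) ≡ 23/28 mod 41. 28⁻¹ ≡ 22 (mod 41) since 28·22 = 616 ≡ 1, so λ ≡ 14.
  x = λ² - 24 - 11 = 196 - 35 ≡ 38; y = λ·(24 - 38) - 25 ≡ 25. → (38, 25)
6P: (38, 25) + (11, 7). λ = (7 - 25)/(11 - 38) ≡ 23/14 mod 41. 14⁻¹ ≡ 3 (mod 41), so λ ≡ 28.
  x = λ² - 38 - 11 = 784 - 49 ≡ 38; y = λ·(38 - 38) - 25 ≡ 16. → (38, 16)
7P: (38, 16) + (11, 7). λ = (7 - 16)/(11 - 38) ≡ 32/14 mod 41. 14⁻¹ ≡ 3 (mod 41), so λ ≡ 14.
  x = λ² - 38 - 11 = 196 - 49 ≡ 24; y = λ·(38 - 24) - 16 ≡ 16. → (24, 16)
8P: (24, 16) + (11, 7). λ = (7 - 16)/(11 - 24) ≡ 32/28 mod 41. 28⁻¹ ≡ 22 (mod 41) since 28·22 = 616 ≡ 1, so λ ≡ 7.
  x = λ² - 24 - 11 = 49 - 35 ≡ 14; y = λ·(24 - 14) - 16 ≡ 13. → (14, 13)
9P: (14, 13) + (11, 7). λ = (7 - 13)/(11 - 14) ≡ 35/38 mod 41. 38⁻¹ ≡ 27 (mod 41), so λ ≡ 2.
  x = λ² - 14 - 11 = 4 - 25 ≡ 20; y = λ·(14 - 20) - 13 ≡ 16. → (20, 16)
10P: (20, 16) + (11, 7). λ = (7 - 16)/(11 - 20) ≡ 32/32 mod 41. 32⁻¹ ≡ 9 (mod 41), so λ ≡ 1.
  x = λ² - 20 - 11 = 1 - 31 ≡ 11; y = λ·(20 - 11) - 16 ≡ 34. → (11, 34)
11P: (11, 34) + (11, 7): same x and y₁ ≡ -y₂, so the sum is the point at infinity.
11P = the point at infinity, so the order is 11.

11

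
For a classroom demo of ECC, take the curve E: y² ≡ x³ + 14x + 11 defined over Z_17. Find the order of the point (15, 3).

7

2P: tangent at (15, 3): λ = (3·15² + 14)/(2·3) ≡ 9/6. 6⁻¹ ≡ 3 (mod 17) since 6·3 = 18 ≡ 1, so λ ≡ 9·3 ≡ 10.
  x = λ² - 15 - 15 = 100 - 30 ≡ 2; y = λ·(15 - 2) - 3 ≡ 8. → (2, 8)
3P: (2, 8) + (15, 3). λ = (3 - 8)/(15 - 2) ≡ 12/13 mod 17. 13⁻¹ ≡ 4 (mod 17), so λ ≡ 14.
  x = λ² - 2 - 15 = 196 - 17 ≡ 9; y = λ·(2 - 9) - 8 ≡ 13. → (9, 13)
4P: (9, 13) + (15, 3). λ = (3 - 13)/(15 - 9) ≡ 7/6 mod 17. 6⁻¹ ≡ 3 (mod 17), so λ ≡ 4.
  x = λ² - 9 - 15 = 16 - 24 ≡ 9; y = λ·(9 - 9) - 13 ≡ 4. → (9, 4)
5P: (9, 4) + (15, 3). λ = (3 - 4)/(15 - 9) ≡ 16/6 mod 17. 6⁻¹ ≡ 3 (mod 17), so λ ≡ 14.
  x = λ² - 9 - 15 = 196 - 24 ≡ 2; y = λ·(9 - 2) - 4 ≡ 9. → (2, 9)
6P: (2, 9) + (15, 3). λ = (3 - 9)/(15 - 2) ≡ 11/13 mod 17. 13⁻¹ ≡ 4 (mod 17), so λ ≡ 10.
  x = λ² - 2 - 15 = 100 - 17 ≡ 15; y = λ·(2 - 15) - 9 ≡ 14. → (15, 14)
7P: (15, 14) + (15, 3): same x and y₁ ≡ -y₂, so the sum is O.
7P = O, so the order is 7.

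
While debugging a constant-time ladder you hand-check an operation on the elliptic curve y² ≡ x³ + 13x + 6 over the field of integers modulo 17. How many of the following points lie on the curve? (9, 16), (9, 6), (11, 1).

(9, 16): 16² ≡ 1, rhs ≡ 2 → off.
(9, 6): 6² ≡ 2, rhs ≡ 2 → on.
(11, 1): 1² ≡ 1, rhs ≡ 1 → on.

2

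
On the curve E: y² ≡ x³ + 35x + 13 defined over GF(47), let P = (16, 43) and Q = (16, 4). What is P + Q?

O

The two points share x = 16 and their y-coordinates satisfy 43 + 4 ≡ 0 (mod 47), so they are inverses. Their sum is the point at infinity.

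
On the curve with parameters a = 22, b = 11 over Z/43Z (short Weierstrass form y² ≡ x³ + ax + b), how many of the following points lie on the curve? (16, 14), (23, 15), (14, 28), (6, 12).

(16, 14): 14² ≡ 24, rhs ≡ 30 → off.
(23, 15): 15² ≡ 10, rhs ≡ 42 → off.
(14, 28): 28² ≡ 10, rhs ≡ 10 → on.
(6, 12): 12² ≡ 15, rhs ≡ 15 → on.

2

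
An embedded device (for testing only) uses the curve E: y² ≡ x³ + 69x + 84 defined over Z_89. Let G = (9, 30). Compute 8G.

Double-and-add on 8 = (1000)₂. Start with G = (9, 30) for the leading 1-bit.
double: tangent at (9, 30): λ = (3·9² + 69)/(2·30) ≡ 45/60. 60⁻¹ ≡ 46 (mod 89), so λ ≡ 45·46 ≡ 23.
  x = λ² - 9 - 9 = 529 - 18 ≡ 66; y = λ·(9 - 66) - 30 ≡ 83. → (66, 83)
double: tangent at (66, 83): λ = (3·66² + 69)/(2·83) ≡ 54/77. 77⁻¹ ≡ 37 (mod 89), so λ ≡ 54·37 ≡ 40.
  x = λ² - 66 - 66 = 1600 - 132 ≡ 44; y = λ·(66 - 44) - 83 ≡ 85. → (44, 85)
double: tangent at (44, 85): λ = (3·44² + 69)/(2·85) ≡ 3/81. 81⁻¹ ≡ 11 (mod 89), so λ ≡ 3·11 ≡ 33.
  x = λ² - 44 - 44 = 1089 - 88 ≡ 22; y = λ·(44 - 22) - 85 ≡ 18. → (22, 18)

(22, 18)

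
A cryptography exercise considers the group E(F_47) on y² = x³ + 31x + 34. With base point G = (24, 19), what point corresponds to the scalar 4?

(5, 19)

Repeated addition: build up to 4G.
2G: tangent at (24, 19): λ = (3·24² + 31)/(2·19) ≡ 20/38. 38⁻¹ ≡ 26 (mod 47), so λ ≡ 20·26 ≡ 3.
  x = λ² - 24 - 24 = 9 - 48 ≡ 8; y = λ·(24 - 8) - 19 ≡ 29. → (8, 29)
3G: (8, 29) + (24, 19). λ = (19 - 29)/(24 - 8) ≡ 37/16 mod 47. 16⁻¹ ≡ 3 (mod 47), so λ ≡ 17.
  x = λ² - 8 - 24 = 289 - 32 ≡ 22; y = λ·(8 - 22) - 29 ≡ 15. → (22, 15)
4G: (22, 15) + (24, 19). λ = (19 - 15)/(24 - 22) ≡ 4/2 mod 47. 2⁻¹ ≡ 24 (mod 47), so λ ≡ 2.
  x = λ² - 22 - 24 = 4 - 46 ≡ 5; y = λ·(22 - 5) - 15 ≡ 19. → (5, 19)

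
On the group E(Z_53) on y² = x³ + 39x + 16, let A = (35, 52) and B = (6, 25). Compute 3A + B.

(44, 7)

First 3A:
Repeated addition: build up to 3A.
2A: tangent at (35, 52): λ = (3·35² + 39)/(2·52) ≡ 4/51. 51⁻¹ ≡ 26 (mod 53) since 51·26 = 1326 ≡ 1, so λ ≡ 4·26 ≡ 51.
  x = λ² - 35 - 35 = 2601 - 70 ≡ 40; y = λ·(35 - 40) - 52 ≡ 11. → (40, 11)
3A: (40, 11) + (35, 52). λ = (52 - 11)/(35 - 40) ≡ 41/48 mod 53. 48⁻¹ ≡ 21 (mod 53), so λ ≡ 13.
  x = λ² - 40 - 35 = 169 - 75 ≡ 41; y = λ·(40 - 41) - 11 ≡ 29. → (41, 29)
3A = (41, 29).
Finally 3A + B:
(41, 29) + (6, 25). λ = (25 - 29)/(6 - 41) ≡ 49/18 mod 53. 18⁻¹ ≡ 3 (mod 53) since 18·3 = 54 ≡ 1, so λ ≡ 41.
  x = λ² - 41 - 6 = 1681 - 47 ≡ 44; y = λ·(41 - 44) - 29 ≡ 7. → (44, 7)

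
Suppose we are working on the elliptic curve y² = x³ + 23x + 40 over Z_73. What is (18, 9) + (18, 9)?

tangent at (18, 9): λ = (3·18² + 23)/(2·9) ≡ 46/18. 18⁻¹ ≡ 69 (mod 73) since 18·69 = 1242 ≡ 1, so λ ≡ 46·69 ≡ 35.
  x = λ² - 18 - 18 = 1225 - 36 ≡ 21; y = λ·(18 - 21) - 9 ≡ 32. → (21, 32)

(21, 32)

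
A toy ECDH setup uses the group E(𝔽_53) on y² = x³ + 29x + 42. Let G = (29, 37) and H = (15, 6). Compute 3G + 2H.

(20, 47)

First 3G:
Repeated addition: build up to 3G.
2G: tangent at (29, 37): λ = (3·29² + 29)/(2·37) ≡ 8/21. 21⁻¹ ≡ 48 (mod 53), so λ ≡ 8·48 ≡ 13.
  x = λ² - 29 - 29 = 169 - 58 ≡ 5; y = λ·(29 - 5) - 37 ≡ 10. → (5, 10)
3G: (5, 10) + (29, 37). λ = (37 - 10)/(29 - 5) ≡ 27/24 mod 53. 24⁻¹ ≡ 42 (mod 53) since 24·42 = 1008 ≡ 1, so λ ≡ 21.
  x = λ² - 5 - 29 = 441 - 34 ≡ 36; y = λ·(5 - 36) - 10 ≡ 28. → (36, 28)
3G = (36, 28).
Next 2H:
Repeated addition: build up to 2H.
2H: tangent at (15, 6): λ = (3·15² + 29)/(2·6) ≡ 15/12. 12⁻¹ ≡ 31 (mod 53) since 12·31 = 372 ≡ 1, so λ ≡ 15·31 ≡ 41.
  x = λ² - 15 - 15 = 1681 - 30 ≡ 8; y = λ·(15 - 8) - 6 ≡ 16. → (8, 16)
2H = (8, 16).
Finally 3G + 2H:
(36, 28) + (8, 16). λ = (16 - 28)/(8 - 36) ≡ 41/25 mod 53. 25⁻¹ ≡ 17 (mod 53), so λ ≡ 8.
  x = λ² - 36 - 8 = 64 - 44 ≡ 20; y = λ·(36 - 20) - 28 ≡ 47. → (20, 47)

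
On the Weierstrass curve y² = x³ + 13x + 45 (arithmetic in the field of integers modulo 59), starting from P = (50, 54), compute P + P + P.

Repeated addition: build up to 3P.
2P: tangent at (50, 54): λ = (3·50² + 13)/(2·54) ≡ 20/49. 49⁻¹ ≡ 53 (mod 59) since 49·53 = 2597 ≡ 1, so λ ≡ 20·53 ≡ 57.
  x = λ² - 50 - 50 = 3249 - 100 ≡ 22; y = λ·(50 - 22) - 54 ≡ 8. → (22, 8)
3P: (22, 8) + (50, 54). λ = (54 - 8)/(50 - 22) ≡ 46/28 mod 59. 28⁻¹ ≡ 19 (mod 59) since 28·19 = 532 ≡ 1, so λ ≡ 48.
  x = λ² - 22 - 50 = 2304 - 72 ≡ 49; y = λ·(22 - 49) - 8 ≡ 53. → (49, 53)

(49, 53)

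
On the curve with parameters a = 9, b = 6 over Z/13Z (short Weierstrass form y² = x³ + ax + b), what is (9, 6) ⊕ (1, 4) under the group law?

(12, 3)

(9, 6) + (1, 4). λ = (4 - 6)/(1 - 9) ≡ 11/5 mod 13. 5⁻¹ ≡ 8 (mod 13) since 5·8 = 40 ≡ 1, so λ ≡ 10.
  x = λ² - 9 - 1 = 100 - 10 ≡ 12; y = λ·(9 - 12) - 6 ≡ 3. → (12, 3)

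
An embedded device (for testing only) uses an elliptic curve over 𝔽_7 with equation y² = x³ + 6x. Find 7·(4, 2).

(4, 5)

Write P = (4, 2).
Repeated addition: build up to 7P.
2P: tangent at (4, 2): λ = (3·4² + 6)/(2·2) ≡ 5/4. 4⁻¹ ≡ 2 (mod 7) since 4·2 = 8 ≡ 1, so λ ≡ 5·2 ≡ 3.
  x = λ² - 4 - 4 = 9 - 8 ≡ 1; y = λ·(4 - 1) - 2 ≡ 0. → (1, 0)
3P: (1, 0) + (4, 2). λ = (2 - 0)/(4 - 1) ≡ 2/3 mod 7. 3⁻¹ ≡ 5 (mod 7), so λ ≡ 3.
  x = λ² - 1 - 4 = 9 - 5 ≡ 4; y = λ·(1 - 4) - 0 ≡ 5. → (4, 5)
4P: (4, 5) + (4, 2): same x and y₁ ≡ -y₂, so the sum is ∞.
5P: ∞ + (4, 2) = (4, 2) (identity).
6P: tangent at (4, 2): λ = (3·4² + 6)/(2·2) ≡ 5/4. 4⁻¹ ≡ 2 (mod 7) since 4·2 = 8 ≡ 1, so λ ≡ 5·2 ≡ 3.
  x = λ² - 4 - 4 = 9 - 8 ≡ 1; y = λ·(4 - 1) - 2 ≡ 0. → (1, 0)
7P: (1, 0) + (4, 2). λ = (2 - 0)/(4 - 1) ≡ 2/3 mod 7. 3⁻¹ ≡ 5 (mod 7) since 3·5 = 15 ≡ 1, so λ ≡ 3.
  x = λ² - 1 - 4 = 9 - 5 ≡ 4; y = λ·(1 - 4) - 0 ≡ 5. → (4, 5)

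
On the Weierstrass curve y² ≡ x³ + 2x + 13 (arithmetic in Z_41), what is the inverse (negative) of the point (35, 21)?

-(35, 21) = (35, -21 mod 41) = (35, 20).

(35, 20)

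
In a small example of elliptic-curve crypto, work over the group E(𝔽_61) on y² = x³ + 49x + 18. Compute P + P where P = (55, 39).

(46, 19)

tangent at (55, 39): λ = (3·55² + 49)/(2·39) ≡ 35/17. 17⁻¹ ≡ 18 (mod 61), so λ ≡ 35·18 ≡ 20.
  x = λ² - 55 - 55 = 400 - 110 ≡ 46; y = λ·(55 - 46) - 39 ≡ 19. → (46, 19)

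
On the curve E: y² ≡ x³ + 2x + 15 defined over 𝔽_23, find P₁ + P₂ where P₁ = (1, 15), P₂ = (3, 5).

(1, 15) + (3, 5). λ = (5 - 15)/(3 - 1) ≡ 13/2 mod 23. 2⁻¹ ≡ 12 (mod 23), so λ ≡ 18.
  x = λ² - 1 - 3 = 324 - 4 ≡ 21; y = λ·(1 - 21) - 15 ≡ 16. → (21, 16)

(21, 16)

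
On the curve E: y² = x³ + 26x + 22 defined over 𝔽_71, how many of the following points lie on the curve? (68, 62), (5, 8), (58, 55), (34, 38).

(68, 62): 62² ≡ 10, rhs ≡ 59 → off.
(5, 8): 8² ≡ 64, rhs ≡ 64 → on.
(58, 55): 55² ≡ 43, rhs ≡ 43 → on.
(34, 38): 38² ≡ 24, rhs ≡ 24 → on.

3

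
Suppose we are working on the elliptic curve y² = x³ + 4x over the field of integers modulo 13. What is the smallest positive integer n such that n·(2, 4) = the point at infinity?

4

2P: tangent at (2, 4): λ = (3·2² + 4)/(2·4) ≡ 3/8. 8⁻¹ ≡ 5 (mod 13) since 8·5 = 40 ≡ 1, so λ ≡ 3·5 ≡ 2.
  x = λ² - 2 - 2 = 4 - 4 ≡ 0; y = λ·(2 - 0) - 4 ≡ 0. → (0, 0)
3P: (0, 0) + (2, 4). λ = (4 - 0)/(2 - 0) ≡ 4/2 mod 13. 2⁻¹ ≡ 7 (mod 13) since 2·7 = 14 ≡ 1, so λ ≡ 2.
  x = λ² - 0 - 2 = 4 - 2 ≡ 2; y = λ·(0 - 2) - 0 ≡ 9. → (2, 9)
4P: (2, 9) + (2, 4): same x and y₁ ≡ -y₂, so the sum is the point at infinity.
4P = the point at infinity, so the order is 4.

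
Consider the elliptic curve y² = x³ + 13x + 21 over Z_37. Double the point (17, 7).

(29, 21)

tangent at (17, 7): λ = (3·17² + 13)/(2·7) ≡ 29/14. 14⁻¹ ≡ 8 (mod 37) since 14·8 = 112 ≡ 1, so λ ≡ 29·8 ≡ 10.
  x = λ² - 17 - 17 = 100 - 34 ≡ 29; y = λ·(17 - 29) - 7 ≡ 21. → (29, 21)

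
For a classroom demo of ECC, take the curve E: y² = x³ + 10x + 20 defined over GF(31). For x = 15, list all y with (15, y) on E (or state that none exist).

x³ + 10x + 20 = 3545 ≡ 11 (mod 31).
11 is a non-residue mod 31; no y exists.

none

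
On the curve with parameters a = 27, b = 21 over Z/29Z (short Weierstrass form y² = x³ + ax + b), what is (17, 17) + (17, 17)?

tangent at (17, 17): λ = (3·17² + 27)/(2·17) ≡ 24/5. 5⁻¹ ≡ 6 (mod 29) since 5·6 = 30 ≡ 1, so λ ≡ 24·6 ≡ 28.
  x = λ² - 17 - 17 = 784 - 34 ≡ 25; y = λ·(17 - 25) - 17 ≡ 20. → (25, 20)

(25, 20)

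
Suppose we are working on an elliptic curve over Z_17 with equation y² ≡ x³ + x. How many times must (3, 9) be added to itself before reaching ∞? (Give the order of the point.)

2P: tangent at (3, 9): λ = (3·3² + 1)/(2·9) ≡ 11/1. 1⁻¹ ≡ 1 (mod 17), so λ ≡ 11·1 ≡ 11.
  x = λ² - 3 - 3 = 121 - 6 ≡ 13; y = λ·(3 - 13) - 9 ≡ 0. → (13, 0)
3P: (13, 0) + (3, 9). λ = (9 - 0)/(3 - 13) ≡ 9/7 mod 17. 7⁻¹ ≡ 5 (mod 17), so λ ≡ 11.
  x = λ² - 13 - 3 = 121 - 16 ≡ 3; y = λ·(13 - 3) - 0 ≡ 8. → (3, 8)
4P: (3, 8) + (3, 9): same x and y₁ ≡ -y₂, so the sum is ∞.
4P = ∞, so the order is 4.

4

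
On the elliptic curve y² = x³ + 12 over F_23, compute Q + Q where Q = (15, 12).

(11, 20)

tangent at (15, 12): λ = (3·15² + 0)/(2·12) ≡ 8/1. 1⁻¹ ≡ 1 (mod 23), so λ ≡ 8·1 ≡ 8.
  x = λ² - 15 - 15 = 64 - 30 ≡ 11; y = λ·(15 - 11) - 12 ≡ 20. → (11, 20)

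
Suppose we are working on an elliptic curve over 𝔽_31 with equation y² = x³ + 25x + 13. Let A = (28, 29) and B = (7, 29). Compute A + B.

(27, 2)

(28, 29) + (7, 29). λ = (29 - 29)/(7 - 28) ≡ 0/10 mod 31. 10⁻¹ ≡ 28 (mod 31), so λ ≡ 0.
  x = λ² - 28 - 7 = 0 - 35 ≡ 27; y = λ·(28 - 27) - 29 ≡ 2. → (27, 2)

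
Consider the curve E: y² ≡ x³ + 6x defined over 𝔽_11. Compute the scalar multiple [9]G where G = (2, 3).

Double-and-add on 9 = (1001)₂. Start with G = (2, 3) for the leading 1-bit.
double: tangent at (2, 3): λ = (3·2² + 6)/(2·3) ≡ 7/6. 6⁻¹ ≡ 2 (mod 11), so λ ≡ 7·2 ≡ 3.
  x = λ² - 2 - 2 = 9 - 4 ≡ 5; y = λ·(2 - 5) - 3 ≡ 10. → (5, 10)
double: tangent at (5, 10): λ = (3·5² + 6)/(2·10) ≡ 4/9. 9⁻¹ ≡ 5 (mod 11), so λ ≡ 4·5 ≡ 9.
  x = λ² - 5 - 5 = 81 - 10 ≡ 5; y = λ·(5 - 5) - 10 ≡ 1. → (5, 1)
double: tangent at (5, 1): λ = (3·5² + 6)/(2·1) ≡ 4/2. 2⁻¹ ≡ 6 (mod 11) since 2·6 = 12 ≡ 1, so λ ≡ 4·6 ≡ 2.
  x = λ² - 5 - 5 = 4 - 10 ≡ 5; y = λ·(5 - 5) - 1 ≡ 10. → (5, 10)
add G: (5, 10) + (2, 3). λ = (3 - 10)/(2 - 5) ≡ 4/8 mod 11. 8⁻¹ ≡ 7 (mod 11), so λ ≡ 6.
  x = λ² - 5 - 2 = 36 - 7 ≡ 7; y = λ·(5 - 7) - 10 ≡ 0. → (7, 0)

(7, 0)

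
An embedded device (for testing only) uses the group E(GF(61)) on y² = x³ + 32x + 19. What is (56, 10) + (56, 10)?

tangent at (56, 10): λ = (3·56² + 32)/(2·10) ≡ 46/20. 20⁻¹ ≡ 58 (mod 61), so λ ≡ 46·58 ≡ 45.
  x = λ² - 56 - 56 = 2025 - 112 ≡ 22; y = λ·(56 - 22) - 10 ≡ 56. → (22, 56)

(22, 56)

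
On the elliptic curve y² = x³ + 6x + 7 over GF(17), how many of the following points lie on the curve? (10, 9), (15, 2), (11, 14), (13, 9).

(10, 9): 9² ≡ 13, rhs ≡ 13 → on.
(15, 2): 2² ≡ 4, rhs ≡ 4 → on.
(11, 14): 14² ≡ 9, rhs ≡ 10 → off.
(13, 9): 9² ≡ 13, rhs ≡ 4 → off.

2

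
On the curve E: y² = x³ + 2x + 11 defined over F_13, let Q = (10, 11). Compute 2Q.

(9, 11)

tangent at (10, 11): λ = (3·10² + 2)/(2·11) ≡ 3/9. 9⁻¹ ≡ 3 (mod 13), so λ ≡ 3·3 ≡ 9.
  x = λ² - 10 - 10 = 81 - 20 ≡ 9; y = λ·(10 - 9) - 11 ≡ 11. → (9, 11)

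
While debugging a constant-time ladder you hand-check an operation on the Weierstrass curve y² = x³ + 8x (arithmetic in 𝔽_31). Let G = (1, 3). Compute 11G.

(8, 24)

Double-and-add on 11 = (1011)₂. Start with G = (1, 3) for the leading 1-bit.
double: tangent at (1, 3): λ = (3·1² + 8)/(2·3) ≡ 11/6. 6⁻¹ ≡ 26 (mod 31) since 6·26 = 156 ≡ 1, so λ ≡ 11·26 ≡ 7.
  x = λ² - 1 - 1 = 49 - 2 ≡ 16; y = λ·(1 - 16) - 3 ≡ 16. → (16, 16)
double: tangent at (16, 16): λ = (3·16² + 8)/(2·16) ≡ 1/1. 1⁻¹ ≡ 1 (mod 31), so λ ≡ 1·1 ≡ 1.
  x = λ² - 16 - 16 = 1 - 32 ≡ 0; y = λ·(16 - 0) - 16 ≡ 0. → (0, 0)
add G: (0, 0) + (1, 3). λ = (3 - 0)/(1 - 0) ≡ 3/1 mod 31. 1⁻¹ ≡ 1 (mod 31), so λ ≡ 3.
  x = λ² - 0 - 1 = 9 - 1 ≡ 8; y = λ·(0 - 8) - 0 ≡ 7. → (8, 7)
double: tangent at (8, 7): λ = (3·8² + 8)/(2·7) ≡ 14/14. 14⁻¹ ≡ 20 (mod 31), so λ ≡ 14·20 ≡ 1.
  x = λ² - 8 - 8 = 1 - 16 ≡ 16; y = λ·(8 - 16) - 7 ≡ 16. → (16, 16)
add G: (16, 16) + (1, 3). λ = (3 - 16)/(1 - 16) ≡ 18/16 mod 31. 16⁻¹ ≡ 2 (mod 31), so λ ≡ 5.
  x = λ² - 16 - 1 = 25 - 17 ≡ 8; y = λ·(16 - 8) - 16 ≡ 24. → (8, 24)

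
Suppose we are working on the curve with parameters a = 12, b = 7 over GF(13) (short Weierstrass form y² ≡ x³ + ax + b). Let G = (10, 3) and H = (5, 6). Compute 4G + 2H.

(6, 10)

First 4G:
Repeated addition: build up to 4G.
2G: tangent at (10, 3): λ = (3·10² + 12)/(2·3) ≡ 0/6. 6⁻¹ ≡ 11 (mod 13) since 6·11 = 66 ≡ 1, so λ ≡ 0·11 ≡ 0.
  x = λ² - 10 - 10 = 0 - 20 ≡ 6; y = λ·(10 - 6) - 3 ≡ 10. → (6, 10)
3G: (6, 10) + (10, 3). λ = (3 - 10)/(10 - 6) ≡ 6/4 mod 13. 4⁻¹ ≡ 10 (mod 13) since 4·10 = 40 ≡ 1, so λ ≡ 8.
  x = λ² - 6 - 10 = 64 - 16 ≡ 9; y = λ·(6 - 9) - 10 ≡ 5. → (9, 5)
4G: (9, 5) + (10, 3). λ = (3 - 5)/(10 - 9) ≡ 11/1 mod 13. 1⁻¹ ≡ 1 (mod 13) since 1·1 = 1 ≡ 1, so λ ≡ 11.
  x = λ² - 9 - 10 = 121 - 19 ≡ 11; y = λ·(9 - 11) - 5 ≡ 12. → (11, 12)
4G = (11, 12).
Next 2H:
Repeated addition: build up to 2H.
2H: tangent at (5, 6): λ = (3·5² + 12)/(2·6) ≡ 9/12. 12⁻¹ ≡ 12 (mod 13), so λ ≡ 9·12 ≡ 4.
  x = λ² - 5 - 5 = 16 - 10 ≡ 6; y = λ·(5 - 6) - 6 ≡ 3. → (6, 3)
2H = (6, 3).
Finally 4G + 2H:
(11, 12) + (6, 3). λ = (3 - 12)/(6 - 11) ≡ 4/8 mod 13. 8⁻¹ ≡ 5 (mod 13), so λ ≡ 7.
  x = λ² - 11 - 6 = 49 - 17 ≡ 6; y = λ·(11 - 6) - 12 ≡ 10. → (6, 10)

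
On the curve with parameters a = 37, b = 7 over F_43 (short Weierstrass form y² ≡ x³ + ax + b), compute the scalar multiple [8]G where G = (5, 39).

Repeated addition: build up to 8G.
2G: tangent at (5, 39): λ = (3·5² + 37)/(2·39) ≡ 26/35. 35⁻¹ ≡ 16 (mod 43), so λ ≡ 26·16 ≡ 29.
  x = λ² - 5 - 5 = 841 - 10 ≡ 14; y = λ·(5 - 14) - 39 ≡ 1. → (14, 1)
3G: (14, 1) + (5, 39). λ = (39 - 1)/(5 - 14) ≡ 38/34 mod 43. 34⁻¹ ≡ 19 (mod 43), so λ ≡ 34.
  x = λ² - 14 - 5 = 1156 - 19 ≡ 19; y = λ·(14 - 19) - 1 ≡ 1. → (19, 1)
4G: (19, 1) + (5, 39). λ = (39 - 1)/(5 - 19) ≡ 38/29 mod 43. 29⁻¹ ≡ 3 (mod 43), so λ ≡ 28.
  x = λ² - 19 - 5 = 784 - 24 ≡ 29; y = λ·(19 - 29) - 1 ≡ 20. → (29, 20)
5G: (29, 20) + (5, 39). λ = (39 - 20)/(5 - 29) ≡ 19/19 mod 43. 19⁻¹ ≡ 34 (mod 43) since 19·34 = 646 ≡ 1, so λ ≡ 1.
  x = λ² - 29 - 5 = 1 - 34 ≡ 10; y = λ·(29 - 10) - 20 ≡ 42. → (10, 42)
6G: (10, 42) + (5, 39). λ = (39 - 42)/(5 - 10) ≡ 40/38 mod 43. 38⁻¹ ≡ 17 (mod 43), so λ ≡ 35.
  x = λ² - 10 - 5 = 1225 - 15 ≡ 6; y = λ·(10 - 6) - 42 ≡ 12. → (6, 12)
7G: (6, 12) + (5, 39). λ = (39 - 12)/(5 - 6) ≡ 27/42 mod 43. 42⁻¹ ≡ 42 (mod 43), so λ ≡ 16.
  x = λ² - 6 - 5 = 256 - 11 ≡ 30; y = λ·(6 - 30) - 12 ≡ 34. → (30, 34)
8G: (30, 34) + (5, 39). λ = (39 - 34)/(5 - 30) ≡ 5/18 mod 43. 18⁻¹ ≡ 12 (mod 43) since 18·12 = 216 ≡ 1, so λ ≡ 17.
  x = λ² - 30 - 5 = 289 - 35 ≡ 39; y = λ·(30 - 39) - 34 ≡ 28. → (39, 28)

(39, 28)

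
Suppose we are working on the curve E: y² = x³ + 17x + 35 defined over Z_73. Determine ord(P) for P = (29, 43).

2P: tangent at (29, 43): λ = (3·29² + 17)/(2·43) ≡ 58/13. 13⁻¹ ≡ 45 (mod 73), so λ ≡ 58·45 ≡ 55.
  x = λ² - 29 - 29 = 3025 - 58 ≡ 47; y = λ·(29 - 47) - 43 ≡ 62. → (47, 62)
3P: (47, 62) + (29, 43). λ = (43 - 62)/(29 - 47) ≡ 54/55 mod 73. 55⁻¹ ≡ 4 (mod 73) since 55·4 = 220 ≡ 1, so λ ≡ 70.
  x = λ² - 47 - 29 = 4900 - 76 ≡ 6; y = λ·(47 - 6) - 62 ≡ 34. → (6, 34)
4P: (6, 34) + (29, 43). λ = (43 - 34)/(29 - 6) ≡ 9/23 mod 73. 23⁻¹ ≡ 54 (mod 73), so λ ≡ 48.
  x = λ² - 6 - 29 = 2304 - 35 ≡ 6; y = λ·(6 - 6) - 34 ≡ 39. → (6, 39)
5P: (6, 39) + (29, 43). λ = (43 - 39)/(29 - 6) ≡ 4/23 mod 73. 23⁻¹ ≡ 54 (mod 73), so λ ≡ 70.
  x = λ² - 6 - 29 = 4900 - 35 ≡ 47; y = λ·(6 - 47) - 39 ≡ 11. → (47, 11)
6P: (47, 11) + (29, 43). λ = (43 - 11)/(29 - 47) ≡ 32/55 mod 73. 55⁻¹ ≡ 4 (mod 73), so λ ≡ 55.
  x = λ² - 47 - 29 = 3025 - 76 ≡ 29; y = λ·(47 - 29) - 11 ≡ 30. → (29, 30)
7P: (29, 30) + (29, 43): same x and y₁ ≡ -y₂, so the sum is ∞.
7P = ∞, so the order is 7.

7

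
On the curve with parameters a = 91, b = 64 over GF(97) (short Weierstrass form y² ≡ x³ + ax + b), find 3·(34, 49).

(92, 39)

Write P = (34, 49).
Repeated addition: build up to 3P.
2P: tangent at (34, 49): λ = (3·34² + 91)/(2·49) ≡ 67/1. 1⁻¹ ≡ 1 (mod 97), so λ ≡ 67·1 ≡ 67.
  x = λ² - 34 - 34 = 4489 - 68 ≡ 56; y = λ·(34 - 56) - 49 ≡ 29. → (56, 29)
3P: (56, 29) + (34, 49). λ = (49 - 29)/(34 - 56) ≡ 20/75 mod 97. 75⁻¹ ≡ 22 (mod 97) since 75·22 = 1650 ≡ 1, so λ ≡ 52.
  x = λ² - 56 - 34 = 2704 - 90 ≡ 92; y = λ·(56 - 92) - 29 ≡ 39. → (92, 39)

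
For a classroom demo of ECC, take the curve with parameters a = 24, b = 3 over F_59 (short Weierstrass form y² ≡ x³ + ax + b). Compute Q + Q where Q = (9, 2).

tangent at (9, 2): λ = (3·9² + 24)/(2·2) ≡ 31/4. 4⁻¹ ≡ 15 (mod 59), so λ ≡ 31·15 ≡ 52.
  x = λ² - 9 - 9 = 2704 - 18 ≡ 31; y = λ·(9 - 31) - 2 ≡ 34. → (31, 34)

(31, 34)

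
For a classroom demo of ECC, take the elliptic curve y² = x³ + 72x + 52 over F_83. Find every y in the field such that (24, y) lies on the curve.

0

x³ + 72x + 52 = 15604 ≡ 0 (mod 83).
Only y = 0 satisfies y² ≡ 0.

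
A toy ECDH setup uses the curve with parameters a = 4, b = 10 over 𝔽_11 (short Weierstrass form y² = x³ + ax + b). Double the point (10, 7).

tangent at (10, 7): λ = (3·10² + 4)/(2·7) ≡ 7/3. 3⁻¹ ≡ 4 (mod 11), so λ ≡ 7·4 ≡ 6.
  x = λ² - 10 - 10 = 36 - 20 ≡ 5; y = λ·(10 - 5) - 7 ≡ 1. → (5, 1)

(5, 1)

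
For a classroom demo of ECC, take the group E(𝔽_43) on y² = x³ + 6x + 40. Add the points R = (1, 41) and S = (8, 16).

(1, 41) + (8, 16). λ = (16 - 41)/(8 - 1) ≡ 18/7 mod 43. 7⁻¹ ≡ 37 (mod 43) since 7·37 = 259 ≡ 1, so λ ≡ 21.
  x = λ² - 1 - 8 = 441 - 9 ≡ 2; y = λ·(1 - 2) - 41 ≡ 24. → (2, 24)

(2, 24)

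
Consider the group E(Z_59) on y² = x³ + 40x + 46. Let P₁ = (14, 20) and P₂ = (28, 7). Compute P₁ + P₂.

(14, 20) + (28, 7). λ = (7 - 20)/(28 - 14) ≡ 46/14 mod 59. 14⁻¹ ≡ 38 (mod 59), so λ ≡ 37.
  x = λ² - 14 - 28 = 1369 - 42 ≡ 29; y = λ·(14 - 29) - 20 ≡ 15. → (29, 15)

(29, 15)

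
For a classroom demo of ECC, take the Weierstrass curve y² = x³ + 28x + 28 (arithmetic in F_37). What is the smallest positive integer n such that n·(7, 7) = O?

9

2P: tangent at (7, 7): λ = (3·7² + 28)/(2·7) ≡ 27/14. 14⁻¹ ≡ 8 (mod 37), so λ ≡ 27·8 ≡ 31.
  x = λ² - 7 - 7 = 961 - 14 ≡ 22; y = λ·(7 - 22) - 7 ≡ 9. → (22, 9)
3P: (22, 9) + (7, 7). λ = (7 - 9)/(7 - 22) ≡ 35/22 mod 37. 22⁻¹ ≡ 32 (mod 37), so λ ≡ 10.
  x = λ² - 22 - 7 = 100 - 29 ≡ 34; y = λ·(22 - 34) - 9 ≡ 19. → (34, 19)
4P: (34, 19) + (7, 7). λ = (7 - 19)/(7 - 34) ≡ 25/10 mod 37. 10⁻¹ ≡ 26 (mod 37), so λ ≡ 21.
  x = λ² - 34 - 7 = 441 - 41 ≡ 30; y = λ·(34 - 30) - 19 ≡ 28. → (30, 28)
5P: (30, 28) + (7, 7). λ = (7 - 28)/(7 - 30) ≡ 16/14 mod 37. 14⁻¹ ≡ 8 (mod 37), so λ ≡ 17.
  x = λ² - 30 - 7 = 289 - 37 ≡ 30; y = λ·(30 - 30) - 28 ≡ 9. → (30, 9)
6P: (30, 9) + (7, 7). λ = (7 - 9)/(7 - 30) ≡ 35/14 mod 37. 14⁻¹ ≡ 8 (mod 37) since 14·8 = 112 ≡ 1, so λ ≡ 21.
  x = λ² - 30 - 7 = 441 - 37 ≡ 34; y = λ·(30 - 34) - 9 ≡ 18. → (34, 18)
7P: (34, 18) + (7, 7). λ = (7 - 18)/(7 - 34) ≡ 26/10 mod 37. 10⁻¹ ≡ 26 (mod 37) since 10·26 = 260 ≡ 1, so λ ≡ 10.
  x = λ² - 34 - 7 = 100 - 41 ≡ 22; y = λ·(34 - 22) - 18 ≡ 28. → (22, 28)
8P: (22, 28) + (7, 7). λ = (7 - 28)/(7 - 22) ≡ 16/22 mod 37. 22⁻¹ ≡ 32 (mod 37), so λ ≡ 31.
  x = λ² - 22 - 7 = 961 - 29 ≡ 7; y = λ·(22 - 7) - 28 ≡ 30. → (7, 30)
9P: (7, 30) + (7, 7): same x and y₁ ≡ -y₂, so the sum is O.
9P = O, so the order is 9.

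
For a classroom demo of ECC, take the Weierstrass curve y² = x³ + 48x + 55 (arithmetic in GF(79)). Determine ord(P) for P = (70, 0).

2P: (70, 0) + (70, 0): same x and y₁ ≡ -y₂, so the sum is ∞.
2P = ∞, so the order is 2.

2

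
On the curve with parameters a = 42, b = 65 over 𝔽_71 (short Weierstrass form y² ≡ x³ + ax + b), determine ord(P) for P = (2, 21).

3

2P: tangent at (2, 21): λ = (3·2² + 42)/(2·21) ≡ 54/42. 42⁻¹ ≡ 22 (mod 71), so λ ≡ 54·22 ≡ 52.
  x = λ² - 2 - 2 = 2704 - 4 ≡ 2; y = λ·(2 - 2) - 21 ≡ 50. → (2, 50)
3P: (2, 50) + (2, 21): same x and y₁ ≡ -y₂, so the sum is O.
3P = O, so the order is 3.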